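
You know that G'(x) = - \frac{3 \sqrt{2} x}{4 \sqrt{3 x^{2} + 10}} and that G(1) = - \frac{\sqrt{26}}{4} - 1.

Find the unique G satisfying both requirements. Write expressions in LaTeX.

G(x) = - \frac{\sqrt{2} \sqrt{3 x^{2} + 10} + 4}{4}

The substitution u = \frac{3 x^{2}}{2} + 5 works: G'(x) is exactly (dG/du)*(du/dx) for that inner function.
A general antiderivative is - \frac{\sqrt{\frac{3 x^{2}}{2} + 5}}{2} + C.
The condition gives C = - \frac{\sqrt{26}}{4} - 1 - (- \frac{\sqrt{26}}{4}) = -1.
So G(x) = - \frac{\sqrt{2} \sqrt{3 x^{2} + 10} + 4}{4}.
Check: d/dx[- \frac{\sqrt{2} \sqrt{3 x^{2} + 10} + 4}{4}] = - \frac{3 \sqrt{2} x}{4 \sqrt{3 x^{2} + 10}} = G'(x).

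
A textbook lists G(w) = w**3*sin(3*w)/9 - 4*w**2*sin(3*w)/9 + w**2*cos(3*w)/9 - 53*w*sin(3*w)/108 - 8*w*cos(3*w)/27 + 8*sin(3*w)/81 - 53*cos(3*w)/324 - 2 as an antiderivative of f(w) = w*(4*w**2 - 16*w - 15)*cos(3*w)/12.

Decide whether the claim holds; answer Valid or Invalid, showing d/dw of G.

Valid - the claim checks out under differentiation.

d/dw[G] = w**3*cos(3*w)/3 - 4*w**2*cos(3*w)/3 - 5*w*cos(3*w)/4
This equals f(w) exactly, so the claim holds.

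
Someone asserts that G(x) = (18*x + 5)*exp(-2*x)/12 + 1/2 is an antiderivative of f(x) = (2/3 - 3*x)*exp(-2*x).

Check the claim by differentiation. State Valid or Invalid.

Valid - the claim checks out under differentiation.

d/dx[G] = (2 - 9*x)*exp(-2*x)/3
This equals f(x) exactly, so the claim holds.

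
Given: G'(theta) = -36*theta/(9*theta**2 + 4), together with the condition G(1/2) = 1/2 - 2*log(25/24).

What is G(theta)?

G(theta) = 1/2 - 2*log(3*theta**2/2 + 2/3)

The substitution u = 3*theta**2/2 + 2/3 works: G'(theta) is exactly (dG/du)*(du/dtheta) for that inner function.
A general antiderivative is -2*log(3*theta**2/2 + 2/3) + C.
The condition gives C = 1/2 - 2*log(25/24) - (-2*log(25/24)) = 1/2.
So G(theta) = 1/2 - 2*log(3*theta**2/2 + 2/3).
Check: d/dtheta[1/2 - 2*log(3*theta**2/2 + 2/3)] = -36*theta/(9*theta**2 + 4) = G'(theta).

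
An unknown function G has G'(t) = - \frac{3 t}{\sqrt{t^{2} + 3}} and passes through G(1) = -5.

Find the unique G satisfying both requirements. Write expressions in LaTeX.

G(t) = 1 - 3 \sqrt{t^{2} + 3}

The substitution u = t^{2} + 3 works: G'(t) is exactly (dG/du)*(du/dt) for that inner function.
A general antiderivative is - 3 \sqrt{t^{2} + 3} + C.
The condition gives C = -5 - (-6) = 1.
So G(t) = 1 - 3 \sqrt{t^{2} + 3}.
Check: d/dt[1 - 3 \sqrt{t^{2} + 3}] = - \frac{3 t}{\sqrt{t^{2} + 3}} = G'(t).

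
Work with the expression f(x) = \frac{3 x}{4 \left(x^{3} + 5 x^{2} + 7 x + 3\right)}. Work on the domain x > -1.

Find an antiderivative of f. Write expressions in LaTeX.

An antiderivative is F(x) = \frac{9 x \log{\left(x + 1 \right)} - 9 x \log{\left(x + 3 \right)} + 9 \log{\left(x + 1 \right)} - 9 \log{\left(x + 3 \right)} + 6}{16 x + 16}.

The denominator factors as 4 \left(x + 1\right)^{2} \left(x + 3\right); partial fractions split f into directly integrable pieces: - \frac{9}{16 \left(x + 3\right)} + \frac{9}{16 \left(x + 1\right)} - \frac{3}{8 \left(x + 1\right)^{2}}.
Check: d/dx[\frac{9 x \log{\left(x + 1 \right)} - 9 x \log{\left(x + 3 \right)} + 9 \log{\left(x + 1 \right)} - 9 \log{\left(x + 3 \right)} + 6}{16 x + 16}] = \frac{3 x}{4 x^{3} + 20 x^{2} + 28 x + 12}, which equals f(x).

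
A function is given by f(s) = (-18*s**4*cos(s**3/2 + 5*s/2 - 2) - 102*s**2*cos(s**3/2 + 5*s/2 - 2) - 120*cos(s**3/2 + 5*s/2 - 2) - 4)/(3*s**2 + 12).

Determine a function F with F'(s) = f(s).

For F(s) to be correct the identity F'(s) - f(s) = 0 must hold.
Check: d/ds[-4*sin(s**3/2 + 5*s/2 - 2) - 2*atan(s/2)/3] = (-18*s**4*cos(s**3/2 + 5*s/2 - 2) - 102*s**2*cos(s**3/2 + 5*s/2 - 2) - 120*cos(s**3/2 + 5*s/2 - 2) - 4)/(3*s**2 + 12) = f(s).

An antiderivative is F(s) = -4*sin(s**3/2 + 5*s/2 - 2) - 2*atan(s/2)/3.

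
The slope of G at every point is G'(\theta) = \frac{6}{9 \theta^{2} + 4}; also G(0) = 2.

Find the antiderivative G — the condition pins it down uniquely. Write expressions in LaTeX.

G(\theta) = \operatorname{atan}{\left(\frac{3 \theta}{2} \right)} + 2

Differentiate the proposed G(\theta) back; it has to land on the given G'(\theta).
A general antiderivative is \operatorname{atan}{\left(\frac{3 \theta}{2} \right)} + C.
The condition gives C = 2 - (0) = 2.
So G(\theta) = \operatorname{atan}{\left(\frac{3 \theta}{2} \right)} + 2.
Check: d/d\theta[\operatorname{atan}{\left(\frac{3 \theta}{2} \right)} + 2] = \frac{6}{9 \theta^{2} + 4} = G'(\theta).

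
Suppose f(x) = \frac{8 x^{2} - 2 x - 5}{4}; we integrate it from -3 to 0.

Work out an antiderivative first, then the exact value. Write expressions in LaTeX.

An antiderivative F(x) passes only if d/dx[F] lands on f(x) exactly.
F(x) = \frac{\left(x + 1\right) \left(8 x^{2} - 11 x - 4\right)}{12} is an antiderivative of f.
Check: d/dx[\frac{\left(x + 1\right) \left(8 x^{2} - 11 x - 4\right)}{12}] = 2 x^{2} - \frac{x}{2} - \frac{5}{4}, which equals f(x).
F(0) = - \frac{1}{3}; F(-3) = - \frac{101}{6}.
Integral = F(0) - F(-3) = \frac{33}{2}.

Antiderivative: F(x) = \frac{\left(x + 1\right) \left(8 x^{2} - 11 x - 4\right)}{12}; value = \frac{33}{2}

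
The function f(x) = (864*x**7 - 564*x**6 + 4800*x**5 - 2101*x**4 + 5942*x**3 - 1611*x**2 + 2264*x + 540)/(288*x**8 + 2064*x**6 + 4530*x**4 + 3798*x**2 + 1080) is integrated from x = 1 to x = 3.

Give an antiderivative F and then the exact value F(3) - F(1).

Antiderivative: F(x) = (15*x + 9*(4*x**2 + 3)*log(3*x**2 + 5) - 4*(4*x**2 + 3)*atan(x/2) - 2)/(6*(4*x**2 + 3)); value = -3*log(8)/2 - 2*atan(3/2)/3 - 103/819 + 2*atan(1/2)/3 + 3*log(32)/2

Check any antiderivative F(x) by computing F'(x) and comparing it with f(x).
F(x) = (15*x + 9*(4*x**2 + 3)*log(3*x**2 + 5) - 4*(4*x**2 + 3)*atan(x/2) - 2)/(6*(4*x**2 + 3)) is an antiderivative of f.
Check: d/dx[(15*x + 9*(4*x**2 + 3)*log(3*x**2 + 5) - 4*(4*x**2 + 3)*atan(x/2) - 2)/(6*(4*x**2 + 3))] = (864*x**7 - 564*x**6 + 4800*x**5 - 2101*x**4 + 5942*x**3 - 1611*x**2 + 2264*x + 540)/(288*x**8 + 2064*x**6 + 4530*x**4 + 3798*x**2 + 1080) = f(x).
F(3) = -2*atan(3/2)/3 + 43/234 + 3*log(32)/2; F(1) = -2*atan(1/2)/3 + 13/42 + 3*log(8)/2.
Integral = F(3) - F(1) = -3*log(8)/2 - 2*atan(3/2)/3 - 103/819 + 2*atan(1/2)/3 + 3*log(32)/2.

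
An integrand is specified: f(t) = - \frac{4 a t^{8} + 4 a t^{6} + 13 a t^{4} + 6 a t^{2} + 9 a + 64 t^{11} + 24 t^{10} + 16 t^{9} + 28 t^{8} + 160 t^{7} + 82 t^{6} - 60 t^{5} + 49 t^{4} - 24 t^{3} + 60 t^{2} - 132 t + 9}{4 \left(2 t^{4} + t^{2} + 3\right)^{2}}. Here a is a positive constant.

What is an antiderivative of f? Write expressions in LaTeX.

Recover f(t) by differentiating a candidate F(t); any mismatch rules it out.
Check: d/dt[\frac{- 2 a t^{5} - a t^{3} - 3 a t - 8 t^{8} - 4 t^{7} + 8 t^{6} - 4 t^{5} - 8 t^{4} - 7 t^{3} + 17 t^{2} - 3 t - 15}{8 t^{4} + 4 t^{2} + 12}] = \frac{- 4 a t^{8} - 4 a t^{6} - 13 a t^{4} - 6 a t^{2} - 9 a - 64 t^{11} - 24 t^{10} - 16 t^{9} - 28 t^{8} - 160 t^{7} - 82 t^{6} + 60 t^{5} - 49 t^{4} + 24 t^{3} - 60 t^{2} + 132 t - 9}{16 t^{8} + 16 t^{6} + 52 t^{4} + 24 t^{2} + 36}, which equals f(t).

An antiderivative is F(t) = \frac{- 2 a t^{5} - a t^{3} - 3 a t - 8 t^{8} - 4 t^{7} + 8 t^{6} - 4 t^{5} - 8 t^{4} - 7 t^{3} + 17 t^{2} - 3 t - 15}{8 t^{4} + 4 t^{2} + 12}.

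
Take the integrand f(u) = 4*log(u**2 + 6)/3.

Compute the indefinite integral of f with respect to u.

F(u) = 4*(u*log(u**2 + 6) - 2*u + 2*sqrt(6)*atan(sqrt(6)*u/6))/3 + C

A candidate is checked by its d/du: the result must match f(u).
Check: d/du[4*(u*log(u**2 + 6) - 2*u + 2*sqrt(6)*atan(sqrt(6)*u/6))/3] = 4*log(u**2 + 6)/3 = f(u).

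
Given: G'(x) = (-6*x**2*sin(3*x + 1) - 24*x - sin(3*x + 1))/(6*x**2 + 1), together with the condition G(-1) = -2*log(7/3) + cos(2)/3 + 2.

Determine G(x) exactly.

The proposed G(x) is checked by its d/dx: the result must match the given G'(x).
A general antiderivative is -2*log(2*x**2 + 1/3) + cos(3*x + 1)/3 + C.
The condition gives C = -2*log(7/3) + cos(2)/3 + 2 - (-2*log(7/3) + cos(2)/3) = 2.
So G(x) = -2*log(2*x**2 + 1/3) + cos(3*x + 1)/3 + 2.
Check: d/dx[-2*log(2*x**2 + 1/3) + cos(3*x + 1)/3 + 2] = (-6*x**2*sin(3*x + 1) - 24*x - sin(3*x + 1))/(6*x**2 + 1) = G'(x).

G(x) = -2*log(2*x**2 + 1/3) + cos(3*x + 1)/3 + 2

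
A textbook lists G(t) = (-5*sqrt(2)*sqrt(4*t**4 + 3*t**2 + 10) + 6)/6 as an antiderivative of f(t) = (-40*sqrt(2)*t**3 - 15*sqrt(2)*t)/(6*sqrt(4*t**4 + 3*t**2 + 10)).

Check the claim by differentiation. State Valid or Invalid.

Valid: G'(t) = f(t).

d/dt[G] = (-40*sqrt(2)*t**3 - 15*sqrt(2)*t)/(6*sqrt(4*t**4 + 3*t**2 + 10))
This equals f(t) exactly, so the claim holds.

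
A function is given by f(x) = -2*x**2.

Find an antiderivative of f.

An antiderivative is F(x) = -2*x**3/3.

Since d/dx undoes antidifferentiation here, F'(x) = f(x) is required of F(x).
Check: d/dx[-2*x**3/3] = -2*x**2 = f(x).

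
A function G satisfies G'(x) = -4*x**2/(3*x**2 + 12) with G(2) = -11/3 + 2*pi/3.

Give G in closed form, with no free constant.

G(x) = -(4*x - 8*atan(x/2) + 3)/3

Check a candidate G(x) by differentiating: d/dx[G] must match the given G'(x).
A general antiderivative is -4*x/3 + 8*atan(x/2)/3 + C.
The condition gives C = -11/3 + 2*pi/3 - (-8/3 + 2*pi/3) = -1.
So G(x) = -(4*x - 8*atan(x/2) + 3)/3.
Check: d/dx[-(4*x - 8*atan(x/2) + 3)/3] = -4*x**2/(3*x**2 + 12) = G'(x).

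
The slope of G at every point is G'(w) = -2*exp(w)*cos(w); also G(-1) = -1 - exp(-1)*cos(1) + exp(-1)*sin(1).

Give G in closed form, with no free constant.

G(w) = -exp(w)*sin(w) - exp(w)*cos(w) - 1

Whatever form G(w) takes, its d/dw must return the stated G'(w).
A general antiderivative is -exp(w)*sin(w) - exp(w)*cos(w) + C.
The condition gives C = -1 - exp(-1)*cos(1) + exp(-1)*sin(1) - (-exp(-1)*cos(1) + exp(-1)*sin(1)) = -1.
So G(w) = -exp(w)*sin(w) - exp(w)*cos(w) - 1.
Check: d/dw[-exp(w)*sin(w) - exp(w)*cos(w) - 1] = -2*exp(w)*cos(w) = G'(w).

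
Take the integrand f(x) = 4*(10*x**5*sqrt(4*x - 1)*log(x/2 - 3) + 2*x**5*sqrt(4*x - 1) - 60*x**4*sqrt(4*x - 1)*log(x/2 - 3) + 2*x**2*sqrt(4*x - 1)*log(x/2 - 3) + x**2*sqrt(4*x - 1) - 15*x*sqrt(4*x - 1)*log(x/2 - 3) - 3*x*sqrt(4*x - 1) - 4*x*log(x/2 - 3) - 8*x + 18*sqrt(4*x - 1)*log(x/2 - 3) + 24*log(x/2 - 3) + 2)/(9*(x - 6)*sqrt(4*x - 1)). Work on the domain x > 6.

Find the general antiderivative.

f has the shape u'v + uv' for u = 8*x**5/9 + 4*x**2/9 - 4*x/3 - 8*sqrt(4*x - 1)/9 and v = log(x/2 - 3) — it is the derivative of the product u*v.
Check: d/dx[8*x**5*log(x/2 - 3)/9 + 4*x**2*log(x/2 - 3)/9 - 4*x*log(x/2 - 3)/3 - 8*sqrt(4*x - 1)*log(x/2 - 3)/9] = (40*x**5*sqrt(4*x - 1)*log(x/2 - 3) + 8*x**5*sqrt(4*x - 1) - 240*x**4*sqrt(4*x - 1)*log(x/2 - 3) + 8*x**2*sqrt(4*x - 1)*log(x/2 - 3) + 4*x**2*sqrt(4*x - 1) - 60*x*sqrt(4*x - 1)*log(x/2 - 3) - 12*x*sqrt(4*x - 1) - 16*x*log(x/2 - 3) - 32*x + 72*sqrt(4*x - 1)*log(x/2 - 3) + 96*log(x/2 - 3) + 8)/(9*x*sqrt(4*x - 1) - 54*sqrt(4*x - 1)), which equals f(x).

F(x) = 8*x**5*log(x/2 - 3)/9 + 4*x**2*log(x/2 - 3)/9 - 4*x*log(x/2 - 3)/3 - 8*sqrt(4*x - 1)*log(x/2 - 3)/9 + C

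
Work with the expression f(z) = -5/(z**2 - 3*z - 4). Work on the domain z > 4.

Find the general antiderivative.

F(z) = -log(z - 4) + log(z + 1) + C

The denominator factors as (z - 4)*(z + 1); partial fractions split f into directly integrable pieces: 1/(z + 1) - 1/(z - 4).
Check: d/dz[-log(z - 4) + log(z + 1)] = -5/(z**2 - 3*z - 4) = f(z).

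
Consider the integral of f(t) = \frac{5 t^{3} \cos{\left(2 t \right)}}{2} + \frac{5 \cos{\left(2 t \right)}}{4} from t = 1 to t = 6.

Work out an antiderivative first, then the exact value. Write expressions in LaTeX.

Integrate term by term and add the pieces.
F(t) = \frac{5 t^{3} \sin{\left(2 t \right)}}{4} + \frac{15 t^{2} \cos{\left(2 t \right)}}{8} - \frac{15 t \sin{\left(2 t \right)}}{8} + \frac{5 \sin{\left(2 t \right)}}{8} - \frac{15 \cos{\left(2 t \right)}}{16} is an antiderivative of f.
Check: d/dt[\frac{5 t^{3} \sin{\left(2 t \right)}}{4} + \frac{15 t^{2} \cos{\left(2 t \right)}}{8} - \frac{15 t \sin{\left(2 t \right)}}{8} + \frac{5 \sin{\left(2 t \right)}}{8} - \frac{15 \cos{\left(2 t \right)}}{16}] = \frac{5 t^{3} \cos{\left(2 t \right)}}{2} + \frac{5 \cos{\left(2 t \right)}}{4} = f(t).
F(6) = \frac{2075 \sin{\left(12 \right)}}{8} + \frac{1065 \cos{\left(12 \right)}}{16}; F(1) = \frac{15 \cos{\left(2 \right)}}{16}.
Integral = F(6) - F(1) = \frac{2075 \sin{\left(12 \right)}}{8} - \frac{15 \cos{\left(2 \right)}}{16} + \frac{1065 \cos{\left(12 \right)}}{16}.

Antiderivative: F(t) = \frac{5 t^{3} \sin{\left(2 t \right)}}{4} + \frac{15 t^{2} \cos{\left(2 t \right)}}{8} - \frac{15 t \sin{\left(2 t \right)}}{8} + \frac{5 \sin{\left(2 t \right)}}{8} - \frac{15 \cos{\left(2 t \right)}}{16}; value = \frac{2075 \sin{\left(12 \right)}}{8} - \frac{15 \cos{\left(2 \right)}}{16} + \frac{1065 \cos{\left(12 \right)}}{16}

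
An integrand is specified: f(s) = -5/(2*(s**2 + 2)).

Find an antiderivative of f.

A candidate is checked by its d/ds: the result must match f(s).
Check: d/ds[-5*sqrt(2)*atan(sqrt(2)*s/2)/4] = -5/(2*s**2 + 4), which equals f(s).

An antiderivative is F(s) = -5*sqrt(2)*atan(sqrt(2)*s/2)/4.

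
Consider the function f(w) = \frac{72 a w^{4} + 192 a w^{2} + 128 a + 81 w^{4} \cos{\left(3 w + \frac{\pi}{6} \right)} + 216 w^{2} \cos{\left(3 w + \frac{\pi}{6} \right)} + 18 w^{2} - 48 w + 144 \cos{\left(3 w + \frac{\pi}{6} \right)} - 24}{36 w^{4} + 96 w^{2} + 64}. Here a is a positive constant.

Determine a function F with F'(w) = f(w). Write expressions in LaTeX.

An antiderivative is F(w) = \frac{8 a w \left(3 w^{2} + 4\right) - 6 w + 3 \left(3 w^{2} + 4\right) \sin{\left(3 w + \frac{\pi}{6} \right)} + 8}{4 \left(3 w^{2} + 4\right)}.

Differentiate the proposed F(w) back; it has to land on f(w) exactly.
Check: d/dw[\frac{8 a w \left(3 w^{2} + 4\right) - 6 w + 3 \left(3 w^{2} + 4\right) \sin{\left(3 w + \frac{\pi}{6} \right)} + 8}{4 \left(3 w^{2} + 4\right)}] = \frac{72 a w^{4} + 192 a w^{2} + 128 a + 81 w^{4} \cos{\left(3 w + \frac{\pi}{6} \right)} + 216 w^{2} \cos{\left(3 w + \frac{\pi}{6} \right)} + 18 w^{2} - 48 w + 144 \cos{\left(3 w + \frac{\pi}{6} \right)} - 24}{36 w^{4} + 96 w^{2} + 64} = f(w).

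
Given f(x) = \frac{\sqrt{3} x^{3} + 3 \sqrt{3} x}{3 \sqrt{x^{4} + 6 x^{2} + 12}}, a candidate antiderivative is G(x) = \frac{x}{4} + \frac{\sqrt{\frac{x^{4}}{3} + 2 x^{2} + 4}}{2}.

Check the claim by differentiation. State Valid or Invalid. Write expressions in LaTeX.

Invalid: d/dx[G] - f = \frac{1}{4}, which is not 0.

d/dx[G] = \frac{4 \sqrt{3} x^{3} + 12 \sqrt{3} x + 3 \sqrt{x^{4} + 6 x^{2} + 12}}{12 \sqrt{x^{4} + 6 x^{2} + 12}}
d/dx[G] - f(x) = \frac{1}{4} != 0.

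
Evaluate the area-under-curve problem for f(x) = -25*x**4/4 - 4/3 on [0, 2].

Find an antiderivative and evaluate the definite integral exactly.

Antiderivative: F(x) = -x*(15*x**4 + 16)/12; value = -128/3

Whatever form F(x) takes, F'(x) = f(x) is non-negotiable.
F(x) = -x*(15*x**4 + 16)/12 is an antiderivative of f.
Check: d/dx[-x*(15*x**4 + 16)/12] = -25*x**4/4 - 4/3 = f(x).
F(2) = -128/3; F(0) = 0.
Integral = F(2) - F(0) = -128/3.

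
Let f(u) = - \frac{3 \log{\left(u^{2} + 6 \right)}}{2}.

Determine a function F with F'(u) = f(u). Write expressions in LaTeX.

An antiderivative is F(u) = \frac{3 \left(- u \log{\left(u^{2} + 6 \right)} + 2 u - 2 \sqrt{6} \operatorname{atan}{\left(\frac{\sqrt{6} u}{6} \right)}\right)}{2}.

Check any antiderivative F(u) by computing F'(u) and comparing it with f(u).
Check: d/du[\frac{3 \left(- u \log{\left(u^{2} + 6 \right)} + 2 u - 2 \sqrt{6} \operatorname{atan}{\left(\frac{\sqrt{6} u}{6} \right)}\right)}{2}] = - \frac{3 \log{\left(u^{2} + 6 \right)}}{2} = f(u).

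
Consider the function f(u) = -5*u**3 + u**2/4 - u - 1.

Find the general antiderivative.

F(u) = u*(-15*u**3 + u**2 - 6*u - 12)/12 + C

The integrand splits into summands that can be handled one at a time.
Check: d/du[u*(-15*u**3 + u**2 - 6*u - 12)/12] = -5*u**3 + u**2/4 - u - 1 = f(u).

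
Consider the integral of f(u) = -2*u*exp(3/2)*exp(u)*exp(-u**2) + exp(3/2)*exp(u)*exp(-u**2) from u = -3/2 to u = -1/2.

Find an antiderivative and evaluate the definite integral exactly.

Antiderivative: F(u) = exp(-u**2 + u + 3/2); value = -exp(-9/4) + exp(3/4)

f matches the chain-rule pattern g'(h)*h' with inner function h(u) = -u**2 + u + 3/2; substituting w = h(u) collapses the integral.
F(u) = exp(-u**2 + u + 3/2) is an antiderivative of f.
Check: d/du[exp(-u**2 + u + 3/2)] = -2*u*exp(3/2)*exp(u)*exp(-u**2) + exp(3/2)*exp(u)*exp(-u**2) = f(u).
F(-1/2) = exp(3/4); F(-3/2) = exp(-9/4).
Integral = F(-1/2) - F(-3/2) = -exp(-9/4) + exp(3/4).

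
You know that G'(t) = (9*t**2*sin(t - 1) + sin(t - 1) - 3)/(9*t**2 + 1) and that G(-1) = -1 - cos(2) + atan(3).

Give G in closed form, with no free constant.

G(t) = -cos(t - 1) - atan(3*t) - 1

Differentiate the proposed G(t) back; it has to land on the given G'(t).
A general antiderivative is -cos(t - 1) - atan(3*t) + C.
The condition gives C = -1 - cos(2) + atan(3) - (-cos(2) + atan(3)) = -1.
So G(t) = -cos(t - 1) - atan(3*t) - 1.
Check: d/dt[-cos(t - 1) - atan(3*t) - 1] = (9*t**2*sin(t - 1) + sin(t - 1) - 3)/(9*t**2 + 1) = G'(t).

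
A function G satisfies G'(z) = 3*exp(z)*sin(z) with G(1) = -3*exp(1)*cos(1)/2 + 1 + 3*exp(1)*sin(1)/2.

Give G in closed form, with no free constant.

G(z) = -(-3*exp(z)*sin(z) + 3*exp(z)*cos(z) - 2)/2

Since d/dz undoes antidifferentiation here, G(z) must give back the stated G'(z).
A general antiderivative is 3*exp(z)*sin(z)/2 - 3*exp(z)*cos(z)/2 + C.
The condition gives C = -3*exp(1)*cos(1)/2 + 1 + 3*exp(1)*sin(1)/2 - (-3*exp(1)*cos(1)/2 + 3*exp(1)*sin(1)/2) = 1.
So G(z) = -(-3*exp(z)*sin(z) + 3*exp(z)*cos(z) - 2)/2.
Check: d/dz[-(-3*exp(z)*sin(z) + 3*exp(z)*cos(z) - 2)/2] = 3*exp(z)*sin(z) = G'(z).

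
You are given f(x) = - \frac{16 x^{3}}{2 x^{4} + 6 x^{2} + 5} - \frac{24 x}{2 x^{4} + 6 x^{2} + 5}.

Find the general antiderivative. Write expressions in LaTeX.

F(x) = - 2 \log{\left(x^{4} + 3 x^{2} + \frac{5}{2} \right)} + C

f matches the chain-rule pattern g'(h)*h' with inner function h(x) = x^{4} + 3 x^{2} + \frac{5}{2}; substituting u = h(x) collapses the integral.
Check: d/dx[- 2 \log{\left(x^{4} + 3 x^{2} + \frac{5}{2} \right)}] = \frac{- 16 x^{3} - 24 x}{2 x^{4} + 6 x^{2} + 5}, which equals f(x).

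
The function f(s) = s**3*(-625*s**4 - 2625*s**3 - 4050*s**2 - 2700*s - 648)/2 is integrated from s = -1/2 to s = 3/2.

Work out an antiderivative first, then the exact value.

The substitution u = 5*s**2/2 + 3*s works: f is exactly (dF/du)*(du/ds) for that inner function.
F(s) = -s**4*(5*s + 6)**4/16 is an antiderivative of f.
Check: d/ds[-s**4*(5*s + 6)**4/16] = -625*s**7/2 - 2625*s**6/2 - 2025*s**5 - 1350*s**4 - 324*s**3, which equals f(s).
F(3/2) = -43046721/4096; F(-1/2) = -2401/4096.
Integral = F(3/2) - F(-1/2) = -1345135/128.

Antiderivative: F(s) = -s**4*(5*s + 6)**4/16; value = -1345135/128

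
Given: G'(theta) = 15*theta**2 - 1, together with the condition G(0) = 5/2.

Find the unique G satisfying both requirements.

Check a candidate G(theta) by differentiating: d/dtheta[G] must match the given G'(theta).
A general antiderivative is 5*theta**3 - theta + 1/2 + C.
The condition gives C = 5/2 - (1/2) = 2.
So G(theta) = 5*theta**3 - theta + 5/2.
Check: d/dtheta[5*theta**3 - theta + 5/2] = 15*theta**2 - 1 = G'(theta).

G(theta) = 5*theta**3 - theta + 5/2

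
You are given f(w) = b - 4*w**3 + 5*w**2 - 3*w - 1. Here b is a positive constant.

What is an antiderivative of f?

An antiderivative is F(w) = b*w - w**4 + 5*w**3/3 - 3*w**2/2 - w.

Integrate term by term and add the pieces.
Check: d/dw[b*w - w**4 + 5*w**3/3 - 3*w**2/2 - w] = b - 4*w**3 + 5*w**2 - 3*w - 1 = f(w).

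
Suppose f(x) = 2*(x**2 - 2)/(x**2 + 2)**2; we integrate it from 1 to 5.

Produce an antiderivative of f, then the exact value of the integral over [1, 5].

Antiderivative: F(x) = -2*x/(x**2 + 2); value = 8/27

f has the shape u'v + uv' for u = -x and v = 1/(x**2/2 + 1) — it is the derivative of the product u*v.
F(x) = -2*x/(x**2 + 2) is an antiderivative of f.
Check: d/dx[-2*x/(x**2 + 2)] = (2*x**2 - 4)/(x**4 + 4*x**2 + 4), which equals f(x).
F(5) = -10/27; F(1) = -2/3.
Integral = F(5) - F(1) = 8/27.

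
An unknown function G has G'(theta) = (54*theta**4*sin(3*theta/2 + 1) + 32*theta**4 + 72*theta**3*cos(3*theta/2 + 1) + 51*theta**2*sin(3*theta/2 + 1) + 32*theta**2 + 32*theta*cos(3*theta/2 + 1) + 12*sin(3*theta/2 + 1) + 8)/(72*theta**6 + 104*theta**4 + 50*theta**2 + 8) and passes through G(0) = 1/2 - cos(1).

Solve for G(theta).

G(theta) = (6*theta**2 + 4*(2*theta**2 + 1)*atan(3*theta/2) - 6*cos(3*theta/2 + 1) + 3)/(6*(2*theta**2 + 1))

Differentiate the proposed G(theta) back; it has to land on the given G'(theta).
A general antiderivative is 2*atan(3*theta/2)/3 - cos(3*theta/2 + 1)/(2*theta**2 + 1) + C.
The condition gives C = 1/2 - cos(1) - (-cos(1)) = 1/2.
So G(theta) = (6*theta**2 + 4*(2*theta**2 + 1)*atan(3*theta/2) - 6*cos(3*theta/2 + 1) + 3)/(6*(2*theta**2 + 1)).
Check: d/dtheta[(6*theta**2 + 4*(2*theta**2 + 1)*atan(3*theta/2) - 6*cos(3*theta/2 + 1) + 3)/(6*(2*theta**2 + 1))] = (54*theta**4*sin(3*theta/2 + 1) + 32*theta**4 + 72*theta**3*cos(3*theta/2 + 1) + 51*theta**2*sin(3*theta/2 + 1) + 32*theta**2 + 32*theta*cos(3*theta/2 + 1) + 12*sin(3*theta/2 + 1) + 8)/(72*theta**6 + 104*theta**4 + 50*theta**2 + 8) = G'(theta).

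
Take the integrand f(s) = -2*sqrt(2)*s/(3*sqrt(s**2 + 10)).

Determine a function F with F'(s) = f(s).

The substitution u = s**2/2 + 5 works: f is exactly (dF/du)*(du/ds) for that inner function.
Check: d/ds[-2*sqrt(2)*sqrt(s**2 + 10)/3] = -2*sqrt(2)*s/(3*sqrt(s**2 + 10)) = f(s).

An antiderivative is F(s) = -2*sqrt(2)*sqrt(s**2 + 10)/3.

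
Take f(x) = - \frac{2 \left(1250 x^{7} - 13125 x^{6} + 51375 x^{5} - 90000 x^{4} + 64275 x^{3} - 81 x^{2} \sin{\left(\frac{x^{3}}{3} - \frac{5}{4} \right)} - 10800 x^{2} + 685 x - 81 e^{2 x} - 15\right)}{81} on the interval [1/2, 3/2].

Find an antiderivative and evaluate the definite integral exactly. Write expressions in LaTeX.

Recover f(x) by differentiating a candidate F(x); any mismatch rules it out.
F(x) = - \frac{625 x^{8}}{162} + \frac{1250 x^{7}}{27} - \frac{17125 x^{6}}{81} + \frac{4000 x^{5}}{9} - \frac{21425 x^{4}}{54} + \frac{800 x^{3}}{9} - \frac{685 x^{2}}{81} + \frac{10 x}{27} + e^{2 x} - 2 \cos{\left(\frac{x^{3}}{3} - \frac{5}{4} \right)} is an antiderivative of f.
Check: d/dx[- \frac{625 x^{8}}{162} + \frac{1250 x^{7}}{27} - \frac{17125 x^{6}}{81} + \frac{4000 x^{5}}{9} - \frac{21425 x^{4}}{54} + \frac{800 x^{3}}{9} - \frac{685 x^{2}}{81} + \frac{10 x}{27} + e^{2 x} - 2 \cos{\left(\frac{x^{3}}{3} - \frac{5}{4} \right)}] = - \frac{2500 x^{7}}{81} + \frac{8750 x^{6}}{27} - \frac{34250 x^{5}}{27} + \frac{20000 x^{4}}{9} - \frac{42850 x^{3}}{27} + 2 x^{2} \sin{\left(\frac{x^{3}}{3} - \frac{5}{4} \right)} + \frac{800 x^{2}}{3} - \frac{1370 x}{81} + 2 e^{2 x} + \frac{10}{27}, which equals f(x).
F(3/2) = - \frac{313945}{4608} - 2 \cos{\left(\frac{1}{8} \right)} + e^{3}; F(1/2) = - \frac{194225}{41472} - 2 \cos{\left(\frac{29}{24} \right)} + e.
Integral = F(3/2) - F(1/2) = - \frac{164455}{2592} - e - 2 \cos{\left(\frac{1}{8} \right)} + 2 \cos{\left(\frac{29}{24} \right)} + e^{3}.

Antiderivative: F(x) = - \frac{625 x^{8}}{162} + \frac{1250 x^{7}}{27} - \frac{17125 x^{6}}{81} + \frac{4000 x^{5}}{9} - \frac{21425 x^{4}}{54} + \frac{800 x^{3}}{9} - \frac{685 x^{2}}{81} + \frac{10 x}{27} + e^{2 x} - 2 \cos{\left(\frac{x^{3}}{3} - \frac{5}{4} \right)}; value = - \frac{164455}{2592} - e - 2 \cos{\left(\frac{1}{8} \right)} + 2 \cos{\left(\frac{29}{24} \right)} + e^{3}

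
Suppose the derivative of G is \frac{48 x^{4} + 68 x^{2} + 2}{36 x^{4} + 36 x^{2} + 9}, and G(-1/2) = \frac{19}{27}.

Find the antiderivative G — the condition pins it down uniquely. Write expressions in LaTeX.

A candidate passes only if d/dx[G] lands on the given G'(x) exactly.
A general antiderivative is \frac{4 x \left(3 x^{2} + \frac{1}{4}\right)}{3 \left(3 x^{2} + \frac{3}{2}\right)} + C.
The condition gives C = \frac{19}{27} - (- \frac{8}{27}) = 1.
So G(x) = \frac{18 x^{2} + 2 x \left(12 x^{2} + 1\right) + 9}{9 \left(2 x^{2} + 1\right)}.
Check: d/dx[\frac{18 x^{2} + 2 x \left(12 x^{2} + 1\right) + 9}{9 \left(2 x^{2} + 1\right)}] = \frac{48 x^{4} + 68 x^{2} + 2}{36 x^{4} + 36 x^{2} + 9} = G'(x).

G(x) = \frac{18 x^{2} + 2 x \left(12 x^{2} + 1\right) + 9}{9 \left(2 x^{2} + 1\right)}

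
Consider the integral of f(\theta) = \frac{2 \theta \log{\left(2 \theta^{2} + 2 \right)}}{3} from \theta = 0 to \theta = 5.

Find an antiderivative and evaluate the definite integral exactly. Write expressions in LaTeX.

Antiderivative: F(\theta) = \frac{\theta^{2} \log{\left(2 \theta^{2} + 2 \right)} - \theta^{2} + \log{\left(\theta^{2} + 1 \right)}}{3}; value = - \frac{25}{3} + \frac{\log{\left(26 \right)}}{3} + \frac{25 \log{\left(52 \right)}}{3}

An antiderivative F(\theta) passes only if d/d\theta[F] lands on f(\theta) exactly.
F(\theta) = \frac{\theta^{2} \log{\left(2 \theta^{2} + 2 \right)} - \theta^{2} + \log{\left(\theta^{2} + 1 \right)}}{3} is an antiderivative of f.
Check: d/d\theta[\frac{\theta^{2} \log{\left(2 \theta^{2} + 2 \right)} - \theta^{2} + \log{\left(\theta^{2} + 1 \right)}}{3}] = \frac{2 \theta \log{\left(\theta^{2} + 1 \right)}}{3} + \frac{2 \theta \log{\left(2 \right)}}{3}, which equals f(\theta).
F(5) = - \frac{25}{3} + \frac{\log{\left(26 \right)}}{3} + \frac{25 \log{\left(52 \right)}}{3}; F(0) = 0.
Integral = F(5) - F(0) = - \frac{25}{3} + \frac{\log{\left(26 \right)}}{3} + \frac{25 \log{\left(52 \right)}}{3}.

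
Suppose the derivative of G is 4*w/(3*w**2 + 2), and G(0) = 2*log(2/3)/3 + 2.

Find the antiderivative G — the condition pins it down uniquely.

G(w) = 2*(log(w**2 + 2/3) + 3)/3

G'(w) matches the chain-rule pattern g'(h)*h' with inner function h(w) = w**2 + 2/3; substituting u = h(w) collapses the integral.
A general antiderivative is 2*log(w**2 + 2/3)/3 + C.
The condition gives C = 2*log(2/3)/3 + 2 - (2*log(2/3)/3) = 2.
So G(w) = 2*(log(w**2 + 2/3) + 3)/3.
Check: d/dw[2*(log(w**2 + 2/3) + 3)/3] = 4*w/(3*w**2 + 2) = G'(w).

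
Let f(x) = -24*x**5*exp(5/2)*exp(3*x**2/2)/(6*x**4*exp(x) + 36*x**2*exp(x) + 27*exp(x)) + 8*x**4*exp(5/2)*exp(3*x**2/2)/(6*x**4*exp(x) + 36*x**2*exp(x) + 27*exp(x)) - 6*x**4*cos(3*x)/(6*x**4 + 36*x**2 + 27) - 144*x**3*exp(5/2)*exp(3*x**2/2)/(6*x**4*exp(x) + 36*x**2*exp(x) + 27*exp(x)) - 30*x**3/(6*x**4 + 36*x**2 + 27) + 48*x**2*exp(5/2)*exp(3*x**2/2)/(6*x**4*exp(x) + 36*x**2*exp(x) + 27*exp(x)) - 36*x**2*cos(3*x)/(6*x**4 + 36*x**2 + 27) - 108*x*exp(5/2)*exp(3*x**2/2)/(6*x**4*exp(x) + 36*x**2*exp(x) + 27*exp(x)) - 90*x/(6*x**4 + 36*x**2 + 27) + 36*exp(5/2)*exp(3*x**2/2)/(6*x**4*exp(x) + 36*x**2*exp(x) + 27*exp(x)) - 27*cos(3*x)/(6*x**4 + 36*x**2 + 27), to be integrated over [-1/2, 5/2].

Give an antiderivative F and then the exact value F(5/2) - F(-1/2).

The integrand splits into summands that can be handled one at a time.
F(x) = -(15*log(2*x**4/3 + 4*x**2 + 3) + 4*sin(3*x) + 16*exp(5/2)*exp(-x)*exp(3*x**2/2))/12 is an antiderivative of f.
Check: d/dx[-(15*log(2*x**4/3 + 4*x**2 + 3) + 4*sin(3*x) + 16*exp(5/2)*exp(-x)*exp(3*x**2/2))/12] = (-24*x**5*exp(5/2)*exp(3*x**2/2) - 6*x**4*exp(x)*cos(3*x) + 8*x**4*exp(5/2)*exp(3*x**2/2) - 30*x**3*exp(x) - 144*x**3*exp(5/2)*exp(3*x**2/2) - 36*x**2*exp(x)*cos(3*x) + 48*x**2*exp(5/2)*exp(3*x**2/2) - 90*x*exp(x) - 108*x*exp(5/2)*exp(3*x**2/2) - 27*exp(x)*cos(3*x) + 36*exp(5/2)*exp(3*x**2/2))/(6*x**4*exp(x) + 36*x**2*exp(x) + 27*exp(x)), which equals f(x).
F(5/2) = -4*exp(75/8)/3 - 5*log(1297/24)/4 - sin(15/2)/3; F(-1/2) = -4*exp(27/8)/3 - 5*log(97/24)/4 + sin(3/2)/3.
Integral = F(5/2) - F(-1/2) = -4*exp(75/8)/3 - 5*log(1297/24)/4 - sin(3/2)/3 - sin(15/2)/3 + 5*log(97/24)/4 + 4*exp(27/8)/3.

Antiderivative: F(x) = -(15*log(2*x**4/3 + 4*x**2 + 3) + 4*sin(3*x) + 16*exp(5/2)*exp(-x)*exp(3*x**2/2))/12; value = -4*exp(75/8)/3 - 5*log(1297/24)/4 - sin(3/2)/3 - sin(15/2)/3 + 5*log(97/24)/4 + 4*exp(27/8)/3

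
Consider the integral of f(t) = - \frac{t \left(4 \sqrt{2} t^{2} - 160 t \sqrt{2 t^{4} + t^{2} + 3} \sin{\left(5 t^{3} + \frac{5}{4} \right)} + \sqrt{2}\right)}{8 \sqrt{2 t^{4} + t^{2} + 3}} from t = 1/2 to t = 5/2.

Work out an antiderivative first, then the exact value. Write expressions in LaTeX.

Antiderivative: F(t) = \frac{\sqrt{2} \left(- 3 \sqrt{2 t^{4} + t^{2} + 3} - 16 \sqrt{2} \cos{\left(5 t^{3} + \frac{5}{4} \right)}\right)}{24}; value = - \frac{\sqrt{699}}{16} + \frac{4 \cos{\left(\frac{15}{8} \right)}}{3} + \frac{3 \sqrt{3}}{16} - \frac{4 \cos{\left(\frac{635}{8} \right)}}{3}

Recover f(t) by differentiating a candidate F(t); any mismatch rules it out.
F(t) = \frac{\sqrt{2} \left(- 3 \sqrt{2 t^{4} + t^{2} + 3} - 16 \sqrt{2} \cos{\left(5 t^{3} + \frac{5}{4} \right)}\right)}{24} is an antiderivative of f.
Check: d/dt[\frac{\sqrt{2} \left(- 3 \sqrt{2 t^{4} + t^{2} + 3} - 16 \sqrt{2} \cos{\left(5 t^{3} + \frac{5}{4} \right)}\right)}{24}] = \frac{- 4 \sqrt{2} t^{3} + 160 t^{2} \sqrt{2 t^{4} + t^{2} + 3} \sin{\left(5 t^{3} + \frac{5}{4} \right)} - \sqrt{2} t}{8 \sqrt{2 t^{4} + t^{2} + 3}}, which equals f(t).
F(5/2) = - \frac{\sqrt{699}}{16} - \frac{4 \cos{\left(\frac{635}{8} \right)}}{3}; F(1/2) = - \frac{3 \sqrt{3}}{16} - \frac{4 \cos{\left(\frac{15}{8} \right)}}{3}.
Integral = F(5/2) - F(1/2) = - \frac{\sqrt{699}}{16} + \frac{4 \cos{\left(\frac{15}{8} \right)}}{3} + \frac{3 \sqrt{3}}{16} - \frac{4 \cos{\left(\frac{635}{8} \right)}}{3}.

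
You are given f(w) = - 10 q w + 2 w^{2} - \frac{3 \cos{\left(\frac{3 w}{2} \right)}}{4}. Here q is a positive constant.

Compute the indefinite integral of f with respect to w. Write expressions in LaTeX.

F(w) = - 5 q w^{2} + \frac{2 w^{3}}{3} - \frac{\sin{\left(\frac{3 w}{2} \right)}}{2} + C

The integrand splits into summands that can be handled one at a time.
Check: d/dw[- 5 q w^{2} + \frac{2 w^{3}}{3} - \frac{\sin{\left(\frac{3 w}{2} \right)}}{2}] = - 10 q w + 2 w^{2} - \frac{3 \cos{\left(\frac{3 w}{2} \right)}}{4} = f(w).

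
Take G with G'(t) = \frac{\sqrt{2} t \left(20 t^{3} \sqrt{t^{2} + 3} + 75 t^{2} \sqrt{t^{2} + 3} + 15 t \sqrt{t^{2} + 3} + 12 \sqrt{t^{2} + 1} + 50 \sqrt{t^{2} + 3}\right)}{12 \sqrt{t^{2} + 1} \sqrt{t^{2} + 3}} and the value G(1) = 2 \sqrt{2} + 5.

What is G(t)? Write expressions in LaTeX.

A candidate passes only if d/dt[G] lands on the given G'(t) exactly.
A general antiderivative is 2 \sqrt{\frac{t^{2}}{2} + \frac{3}{2}} - \frac{5 \sqrt{2 t^{2} + 2} \left(- \frac{t^{3}}{3} - \frac{5 t^{2}}{3}\right)}{4} + C.
The condition gives C = 2 \sqrt{2} + 5 - (2 \sqrt{2} + 5) = 0.
So G(t) = \frac{5 t^{3} \sqrt{2 t^{2} + 2}}{12} + \frac{25 t^{2} \sqrt{2 t^{2} + 2}}{12} + 2 \sqrt{\frac{t^{2}}{2} + \frac{3}{2}}.
Check: d/dt[\frac{5 t^{3} \sqrt{2 t^{2} + 2}}{12} + \frac{25 t^{2} \sqrt{2 t^{2} + 2}}{12} + 2 \sqrt{\frac{t^{2}}{2} + \frac{3}{2}}] = \frac{20 \sqrt{2} t^{4} \sqrt{t^{2} + 3} + 75 \sqrt{2} t^{3} \sqrt{t^{2} + 3} + 15 \sqrt{2} t^{2} \sqrt{t^{2} + 3} + 12 \sqrt{2} t \sqrt{t^{2} + 1} + 50 \sqrt{2} t \sqrt{t^{2} + 3}}{12 \sqrt{t^{2} + 1} \sqrt{t^{2} + 3}}, which equals G'(t).

G(t) = \frac{5 t^{3} \sqrt{2 t^{2} + 2}}{12} + \frac{25 t^{2} \sqrt{2 t^{2} + 2}}{12} + 2 \sqrt{\frac{t^{2}}{2} + \frac{3}{2}}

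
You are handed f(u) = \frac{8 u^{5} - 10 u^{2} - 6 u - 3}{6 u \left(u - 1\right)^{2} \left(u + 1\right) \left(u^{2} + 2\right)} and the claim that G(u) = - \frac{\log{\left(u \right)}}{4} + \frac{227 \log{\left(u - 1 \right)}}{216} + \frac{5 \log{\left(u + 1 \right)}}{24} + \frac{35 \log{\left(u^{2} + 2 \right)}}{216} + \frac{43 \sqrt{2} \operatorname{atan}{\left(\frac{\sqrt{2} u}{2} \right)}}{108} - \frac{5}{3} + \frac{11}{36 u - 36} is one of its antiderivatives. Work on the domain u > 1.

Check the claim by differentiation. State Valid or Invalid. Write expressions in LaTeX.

d/du[G] = \frac{8 u^{5} - 10 u^{2} - 6 u - 3}{6 u^{6} - 6 u^{5} + 6 u^{4} - 6 u^{3} - 12 u^{2} + 12 u}
This equals f(u) exactly, so the claim holds.

Valid - differentiating G returns exactly f.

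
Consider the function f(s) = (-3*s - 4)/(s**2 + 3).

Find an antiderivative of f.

An antiderivative is F(s) = (-9*log(s**2 + 3) - 8*sqrt(3)*atan(sqrt(3)*s/3))/6.

Since d/ds undoes antidifferentiation here, F'(s) = f(s) is required of F(s).
Check: d/ds[(-9*log(s**2 + 3) - 8*sqrt(3)*atan(sqrt(3)*s/3))/6] = (-3*s - 4)/(s**2 + 3) = f(s).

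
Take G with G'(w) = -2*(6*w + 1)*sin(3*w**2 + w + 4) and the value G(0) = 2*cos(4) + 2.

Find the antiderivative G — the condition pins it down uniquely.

G'(w) matches the chain-rule pattern g'(h)*h' with inner function h(w) = 3*w**2 + w + 4; substituting u = h(w) collapses the integral.
A general antiderivative is 2*cos(3*w**2 + w + 4) + C.
The condition gives C = 2*cos(4) + 2 - (2*cos(4)) = 2.
So G(w) = 2*(cos(3*w**2 + w + 4) + 1).
Check: d/dw[2*(cos(3*w**2 + w + 4) + 1)] = -12*w*sin(3*w**2 + w + 4) - 2*sin(3*w**2 + w + 4), which equals G'(w).

G(w) = 2*(cos(3*w**2 + w + 4) + 1)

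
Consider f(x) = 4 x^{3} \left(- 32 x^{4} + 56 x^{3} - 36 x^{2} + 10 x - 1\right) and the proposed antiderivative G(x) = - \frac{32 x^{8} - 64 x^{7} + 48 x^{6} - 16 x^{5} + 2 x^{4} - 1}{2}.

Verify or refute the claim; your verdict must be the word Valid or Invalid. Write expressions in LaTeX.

Valid. The derivative of G reproduces f.

d/dx[G] = - 128 x^{7} + 224 x^{6} - 144 x^{5} + 40 x^{4} - 4 x^{3}
This equals f(x) exactly, so the claim holds.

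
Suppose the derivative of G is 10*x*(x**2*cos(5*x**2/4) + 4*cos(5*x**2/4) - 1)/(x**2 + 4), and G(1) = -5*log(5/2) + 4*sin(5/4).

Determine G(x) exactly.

Whatever form G(x) takes, its d/dx must return the stated G'(x).
A general antiderivative is -5*log(x**2/2 + 2) + 4*sin(5*x**2/4) + C.
The condition gives C = -5*log(5/2) + 4*sin(5/4) - (-5*log(5/2) + 4*sin(5/4)) = 0.
So G(x) = -5*log(x**2/2 + 2) + 4*sin(5*x**2/4).
Check: d/dx[-5*log(x**2/2 + 2) + 4*sin(5*x**2/4)] = (10*x**3*cos(5*x**2/4) + 40*x*cos(5*x**2/4) - 10*x)/(x**2 + 4), which equals G'(x).

G(x) = -5*log(x**2/2 + 2) + 4*sin(5*x**2/4)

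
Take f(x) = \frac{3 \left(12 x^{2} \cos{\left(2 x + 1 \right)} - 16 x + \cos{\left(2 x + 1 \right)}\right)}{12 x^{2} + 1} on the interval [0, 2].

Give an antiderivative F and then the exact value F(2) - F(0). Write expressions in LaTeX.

Antiderivative: F(x) = - 2 \log{\left(4 x^{2} + \frac{1}{3} \right)} + \frac{3 \sin{\left(2 x + 1 \right)}}{2}; value = - 2 \log{\left(\frac{49}{3} \right)} - 2 \log{\left(3 \right)} + \frac{3 \sin{\left(5 \right)}}{2} - \frac{3 \sin{\left(1 \right)}}{2}

Any candidate F(x) must reproduce f(x) exactly when differentiated.
F(x) = - 2 \log{\left(4 x^{2} + \frac{1}{3} \right)} + \frac{3 \sin{\left(2 x + 1 \right)}}{2} is an antiderivative of f.
Check: d/dx[- 2 \log{\left(4 x^{2} + \frac{1}{3} \right)} + \frac{3 \sin{\left(2 x + 1 \right)}}{2}] = \frac{36 x^{2} \cos{\left(2 x + 1 \right)} - 48 x + 3 \cos{\left(2 x + 1 \right)}}{12 x^{2} + 1}, which equals f(x).
F(2) = - 2 \log{\left(\frac{49}{3} \right)} + \frac{3 \sin{\left(5 \right)}}{2}; F(0) = \frac{3 \sin{\left(1 \right)}}{2} + 2 \log{\left(3 \right)}.
Integral = F(2) - F(0) = - 2 \log{\left(\frac{49}{3} \right)} - 2 \log{\left(3 \right)} + \frac{3 \sin{\left(5 \right)}}{2} - \frac{3 \sin{\left(1 \right)}}{2}.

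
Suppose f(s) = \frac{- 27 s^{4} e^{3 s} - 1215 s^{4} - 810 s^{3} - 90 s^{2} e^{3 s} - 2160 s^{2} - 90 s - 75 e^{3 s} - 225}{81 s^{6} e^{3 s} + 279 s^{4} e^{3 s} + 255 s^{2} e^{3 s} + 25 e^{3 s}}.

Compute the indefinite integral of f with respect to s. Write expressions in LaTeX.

F(s) = - \operatorname{atan}{\left(3 s \right)} + \frac{5 e^{- 3 s}}{s^{2} + \frac{5}{3}} + C

Recover f(s) by differentiating a candidate F(s); any mismatch rules it out.
Check: d/ds[- \operatorname{atan}{\left(3 s \right)} + \frac{5 e^{- 3 s}}{s^{2} + \frac{5}{3}}] = \frac{- 27 s^{4} e^{3 s} - 1215 s^{4} - 810 s^{3} - 90 s^{2} e^{3 s} - 2160 s^{2} - 90 s - 75 e^{3 s} - 225}{81 s^{6} e^{3 s} + 279 s^{4} e^{3 s} + 255 s^{2} e^{3 s} + 25 e^{3 s}} = f(s).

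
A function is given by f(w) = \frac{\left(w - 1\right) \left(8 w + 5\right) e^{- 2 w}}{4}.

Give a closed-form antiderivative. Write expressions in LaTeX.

Recognize the product-rule pattern: f = u'v + uv' with u = - w^{2} - \frac{5 w}{8} + \frac{5}{16}, v = e^{- 2 w}, so integration by parts undoes it.
Check: d/dw[\frac{\left(- 16 w^{2} - 10 w + 5\right) e^{- 2 w}}{16}] = \frac{\left(8 w^{2} - 3 w - 5\right) e^{- 2 w}}{4}, which equals f(w).

An antiderivative is F(w) = \frac{\left(- 16 w^{2} - 10 w + 5\right) e^{- 2 w}}{16}.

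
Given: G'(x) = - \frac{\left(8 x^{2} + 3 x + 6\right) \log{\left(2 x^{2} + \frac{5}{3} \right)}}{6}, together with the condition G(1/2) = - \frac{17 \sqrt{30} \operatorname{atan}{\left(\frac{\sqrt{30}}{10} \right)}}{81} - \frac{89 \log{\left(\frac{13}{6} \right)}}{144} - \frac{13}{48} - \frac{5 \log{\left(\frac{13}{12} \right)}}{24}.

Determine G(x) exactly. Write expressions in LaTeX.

G(x) = \frac{8 x^{3}}{27} + \frac{x^{2}}{4} + \frac{34 x}{27} + \left(- \frac{4 x^{3}}{9} - \frac{x^{2}}{4} - x\right) \log{\left(2 x^{2} + \frac{5}{3} \right)} - \frac{5 \log{\left(x^{2} + \frac{5}{6} \right)}}{24} - \frac{17 \sqrt{30} \operatorname{atan}{\left(\frac{\sqrt{30} x}{5} \right)}}{81} - 1

Whatever form G(x) takes, its d/dx must return the stated G'(x).
A general antiderivative is \frac{8 x^{3}}{27} + \frac{x^{2}}{4} + \frac{34 x}{27} + \left(- \frac{4 x^{3}}{9} - \frac{x^{2}}{4} - x\right) \log{\left(2 x^{2} + \frac{5}{3} \right)} - \frac{5 \log{\left(x^{2} + \frac{5}{6} \right)}}{24} - \frac{17 \sqrt{30} \operatorname{atan}{\left(\frac{\sqrt{30} x}{5} \right)}}{81} + C.
The condition gives C = - \frac{17 \sqrt{30} \operatorname{atan}{\left(\frac{\sqrt{30}}{10} \right)}}{81} - \frac{89 \log{\left(\frac{13}{6} \right)}}{144} - \frac{13}{48} - \frac{5 \log{\left(\frac{13}{12} \right)}}{24} - (- \frac{17 \sqrt{30} \operatorname{atan}{\left(\frac{\sqrt{30}}{10} \right)}}{81} - \frac{89 \log{\left(\frac{13}{6} \right)}}{144} - \frac{5 \log{\left(\frac{13}{12} \right)}}{24} + \frac{35}{48}) = -1.
So G(x) = \frac{8 x^{3}}{27} + \frac{x^{2}}{4} + \frac{34 x}{27} + \left(- \frac{4 x^{3}}{9} - \frac{x^{2}}{4} - x\right) \log{\left(2 x^{2} + \frac{5}{3} \right)} - \frac{5 \log{\left(x^{2} + \frac{5}{6} \right)}}{24} - \frac{17 \sqrt{30} \operatorname{atan}{\left(\frac{\sqrt{30} x}{5} \right)}}{81} - 1.
Check: d/dx[\frac{8 x^{3}}{27} + \frac{x^{2}}{4} + \frac{34 x}{27} + \left(- \frac{4 x^{3}}{9} - \frac{x^{2}}{4} - x\right) \log{\left(2 x^{2} + \frac{5}{3} \right)} - \frac{5 \log{\left(x^{2} + \frac{5}{6} \right)}}{24} - \frac{17 \sqrt{30} \operatorname{atan}{\left(\frac{\sqrt{30} x}{5} \right)}}{81} - 1] = - \frac{4 x^{2} \log{\left(2 x^{2} + \frac{5}{3} \right)}}{3} - \frac{x \log{\left(2 x^{2} + \frac{5}{3} \right)}}{2} - \log{\left(2 x^{2} + \frac{5}{3} \right)}, which equals G'(x).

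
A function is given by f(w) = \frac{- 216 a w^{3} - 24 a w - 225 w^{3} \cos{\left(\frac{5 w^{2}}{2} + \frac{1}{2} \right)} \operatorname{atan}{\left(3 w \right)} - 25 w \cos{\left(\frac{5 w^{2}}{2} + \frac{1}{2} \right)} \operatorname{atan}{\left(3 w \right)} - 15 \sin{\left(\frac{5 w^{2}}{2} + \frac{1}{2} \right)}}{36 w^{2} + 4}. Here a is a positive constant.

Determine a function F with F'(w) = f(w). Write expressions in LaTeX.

An antiderivative F(w) passes only if d/dw[F] lands on f(w) exactly.
Check: d/dw[\frac{- 12 a w^{2} - 5 \sin{\left(\frac{5 w^{2}}{2} + \frac{1}{2} \right)} \operatorname{atan}{\left(3 w \right)}}{4}] = \frac{- 216 a w^{3} - 24 a w - 225 w^{3} \cos{\left(\frac{5 w^{2}}{2} + \frac{1}{2} \right)} \operatorname{atan}{\left(3 w \right)} - 25 w \cos{\left(\frac{5 w^{2}}{2} + \frac{1}{2} \right)} \operatorname{atan}{\left(3 w \right)} - 15 \sin{\left(\frac{5 w^{2}}{2} + \frac{1}{2} \right)}}{36 w^{2} + 4} = f(w).

An antiderivative is F(w) = \frac{- 12 a w^{2} - 5 \sin{\left(\frac{5 w^{2}}{2} + \frac{1}{2} \right)} \operatorname{atan}{\left(3 w \right)}}{4}.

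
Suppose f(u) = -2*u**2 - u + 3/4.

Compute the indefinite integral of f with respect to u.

Integrate term by term and add the pieces.
Check: d/du[u*(-8*u**2 - 6*u + 9)/12] = -2*u**2 - u + 3/4 = f(u).

F(u) = u*(-8*u**2 - 6*u + 9)/12 + C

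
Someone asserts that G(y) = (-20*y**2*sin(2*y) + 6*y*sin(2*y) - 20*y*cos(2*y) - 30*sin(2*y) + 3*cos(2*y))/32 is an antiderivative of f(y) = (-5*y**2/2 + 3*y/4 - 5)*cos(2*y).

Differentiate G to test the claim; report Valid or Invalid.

Invalid: d/dy[G] - f = 5*y**2*cos(2*y)/4 - 3*y*cos(2*y)/8 + 5*cos(2*y)/2, which is not 0.

d/dy[G] = -5*y**2*cos(2*y)/4 + 3*y*cos(2*y)/8 - 5*cos(2*y)/2
d/dy[G] - f(y) = 5*y**2*cos(2*y)/4 - 3*y*cos(2*y)/8 + 5*cos(2*y)/2 != 0.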